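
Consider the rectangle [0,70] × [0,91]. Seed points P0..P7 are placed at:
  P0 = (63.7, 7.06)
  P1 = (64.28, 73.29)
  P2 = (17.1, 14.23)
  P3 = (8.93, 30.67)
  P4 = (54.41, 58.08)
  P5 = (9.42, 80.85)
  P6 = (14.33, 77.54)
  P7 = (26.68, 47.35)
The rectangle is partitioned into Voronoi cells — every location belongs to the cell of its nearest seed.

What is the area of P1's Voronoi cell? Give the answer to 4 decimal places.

Area of P1's cell: 673.6756

1. box [0,70]×[0,91]: [(0, 0) (70, 0) (70, 91) (0, 91)]
2. ⊥bis P1·P0 via (63.99,40.175): [(0, 40.7354) (70, 40.1224) (70, 91) (0, 91)]  |A|=3539.9787
3. ⊥bis P1·P2 via (40.69,43.76): [(0, 76.2652) (44.9692, 40.3416) (70, 40.1224) (70, 91) (0, 91)]  |A|=2741.1062
4. ⊥bis P1·P3 via (36.605,51.98): [(45.5708, 40.3363) (70, 40.1224) (70, 91) (6.5592, 91)]  |A|=2228.5227
5. ⊥bis P1·P4 via (59.345,65.685): [(70, 58.7708) (70, 91) (20.3337, 91)]  |A|=800.3517
6. ⊥bis P1·P5 via (36.85,77.07): [(37.2563, 80.0187) (70, 58.7708) (70, 91) (38.7696, 91)]  |A|=699.1264
7. ⊥bis P1·P6 via (39.305,75.415): [(39.569, 78.5179) (70, 58.7708) (70, 91) (40.6311, 91)]  |A|=673.6756
8. ⊥bis P1·P7 via (45.48,60.32): [(39.569, 78.5179) (70, 58.7708) (70, 91) (40.6311, 91)]  |A|=673.6756
9. canonical 4-gon: [(39.569, 78.5179) (70, 58.7708) (70, 91) (40.6311, 91)]
10. shoelace: 673.6756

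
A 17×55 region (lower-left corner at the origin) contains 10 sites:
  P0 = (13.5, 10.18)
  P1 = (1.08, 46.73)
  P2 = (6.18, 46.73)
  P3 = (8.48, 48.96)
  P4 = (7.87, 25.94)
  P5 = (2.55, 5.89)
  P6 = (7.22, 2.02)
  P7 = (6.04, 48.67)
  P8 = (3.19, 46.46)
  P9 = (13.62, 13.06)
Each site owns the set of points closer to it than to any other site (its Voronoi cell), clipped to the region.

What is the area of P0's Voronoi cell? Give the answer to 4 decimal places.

Area of P0's cell: 67.6955

1. box [0,17]×[0,55]: [(0, 0) (17, 0) (17, 55) (0, 55)]
2. ⊥bis P0·P1 via (7.29,28.455): [(0, 25.9778) (0, 0) (17, 0) (17, 31.7545)]  |A|=490.7249
3. ⊥bis P0·P2 via (9.84,28.455): [(3.63, 27.2113) (0, 25.9778) (0, 0) (17, 0) (17, 29.889)]  |A|=478.2534
4. ⊥bis P0·P3 via (10.99,29.57): [(3.63, 27.2113) (0, 25.9778) (0, 0) (17, 0) (17, 29.889)]  |A|=478.2534
5. ⊥bis P0·P4 via (10.685,18.06): [(0, 14.243) (0, 0) (17, 0) (17, 20.3159)]  |A|=293.7506
6. ⊥bis P0·P5 via (8.025,8.035): [(4.9062, 15.9956) (11.173, 0) (17, 0) (17, 20.3159)]  |A|=169.4521
7. ⊥bis P0·P6 via (10.36,6.1): [(4.9062, 15.9956) (8.1024, 7.8375) (17, 0.9898) (17, 20.3159)]  |A|=142.214
8. ⊥bis P0·P7 via (9.77,29.425): [(4.9062, 15.9956) (8.1024, 7.8375) (17, 0.9898) (17, 20.3159)]  |A|=142.214
9. ⊥bis P0·P8 via (8.345,28.32): [(4.9062, 15.9956) (8.1024, 7.8375) (17, 0.9898) (17, 20.3159)]  |A|=142.214
10. ⊥bis P0·P9 via (13.56,11.62): [(6.5053, 11.9139) (8.1024, 7.8375) (17, 0.9898) (17, 11.4767)]  |A|=67.6955
11. canonical 4-gon: [(6.5053, 11.9139) (8.1024, 7.8375) (17, 0.9898) (17, 11.4767)]
12. shoelace: 67.6955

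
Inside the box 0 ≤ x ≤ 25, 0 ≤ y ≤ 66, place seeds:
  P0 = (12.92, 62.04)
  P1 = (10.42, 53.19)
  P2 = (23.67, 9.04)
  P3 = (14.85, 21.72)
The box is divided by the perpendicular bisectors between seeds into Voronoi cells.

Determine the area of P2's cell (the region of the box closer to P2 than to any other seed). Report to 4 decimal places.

1. box [0,25]×[0,66]: [(0, 0) (25, 0) (25, 66) (0, 66)]
2. ⊥bis P2·P0 via (18.295,35.54): [(0, 31.8292) (0, 0) (25, 0) (25, 36.9)]  |A|=859.115
3. ⊥bis P2·P1 via (17.045,31.115): [(0, 25.9996) (0, 0) (25, 0) (25, 33.5024)]  |A|=743.7746
4. ⊥bis P2·P3 via (19.26,15.38): [(0, 1.9831) (0, 0) (25, 0) (25, 19.3726)]  |A|=266.9464
5. canonical 4-gon: [(0, 1.9831) (0, 0) (25, 0) (25, 19.3726)]
6. shoelace: 266.9464

Area of P2's cell: 266.9464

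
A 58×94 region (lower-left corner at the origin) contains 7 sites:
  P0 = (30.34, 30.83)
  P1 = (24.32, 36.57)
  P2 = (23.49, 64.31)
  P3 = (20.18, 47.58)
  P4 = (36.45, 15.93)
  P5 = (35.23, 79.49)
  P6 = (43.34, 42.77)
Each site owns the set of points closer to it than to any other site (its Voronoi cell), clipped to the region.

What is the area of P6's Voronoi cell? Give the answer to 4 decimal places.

Area of P6's cell: 779.5715

1. box [0,58]×[0,94]: [(0, 0) (58, 0) (58, 94) (0, 94)]
2. ⊥bis P6·P0 via (36.84,36.8): [(0, 76.9106) (58, 13.7615) (58, 94) (0, 94)]  |A|=2822.5112
3. ⊥bis P6·P1 via (33.83,39.67): [(33.6242, 40.3013) (58, 13.7615) (58, 94) (16.1199, 94)]  |A|=2102.3922
4. ⊥bis P6·P2 via (33.415,53.54): [(30.2573, 50.6301) (33.6242, 40.3013) (58, 13.7615) (58, 76.1961)]  |A|=947.2597
5. ⊥bis P6·P3 via (31.76,45.175): [(33.5168, 53.6338) (31.8672, 45.6913) (33.6242, 40.3013) (58, 13.7615) (58, 76.1961)]  |A|=936.793
6. ⊥bis P6·P4 via (39.895,29.35): [(33.5168, 53.6338) (31.8672, 45.6913) (33.6242, 40.3013) (44.8511, 28.0777) (58, 24.7023) (58, 76.1961)]  |A|=864.8626
7. ⊥bis P6·P5 via (39.285,61.13): [(42.397, 61.8173) (33.5168, 53.6338) (31.8672, 45.6913) (33.6242, 40.3013) (44.8511, 28.0777) (58, 24.7023) (58, 65.2634)]  |A|=779.5715
8. canonical 7-gon: [(42.397, 61.8173) (33.5168, 53.6338) (31.8672, 45.6913) (33.6242, 40.3013) (44.8511, 28.0777) (58, 24.7023) (58, 65.2634)]
9. shoelace: 779.5715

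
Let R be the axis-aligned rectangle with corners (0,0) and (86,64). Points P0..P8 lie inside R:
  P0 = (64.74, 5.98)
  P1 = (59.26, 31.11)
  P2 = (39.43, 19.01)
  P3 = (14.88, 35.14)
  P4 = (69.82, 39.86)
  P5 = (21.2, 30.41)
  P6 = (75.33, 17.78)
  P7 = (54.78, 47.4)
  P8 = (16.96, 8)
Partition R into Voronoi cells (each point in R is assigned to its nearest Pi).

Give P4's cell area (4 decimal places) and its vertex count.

Area of P4's cell: 676.1836 (5 vertices)

1. box [0,86]×[0,64]: [(0, 0) (86, 0) (86, 64) (0, 64)]
2. ⊥bis P4·P0 via (67.28,22.92): [(0, 33.008) (86, 20.1131) (86, 64) (0, 64)]  |A|=3219.7913
3. ⊥bis P4·P1 via (64.54,35.485): [(76.0396, 21.6066) (86, 20.1131) (86, 64) (40.9125, 64)]  |A|=1174.2711
4. ⊥bis P4·P2 via (54.625,29.435): [(76.0396, 21.6066) (86, 20.1131) (86, 64) (40.9125, 64)]  |A|=1174.2711
5. ⊥bis P4·P3 via (42.35,37.5): [(76.0396, 21.6066) (86, 20.1131) (86, 64) (40.9125, 64)]  |A|=1174.2711
6. ⊥bis P4·P5 via (45.51,35.135): [(76.0396, 21.6066) (86, 20.1131) (86, 64) (40.9125, 64)]  |A|=1174.2711
7. ⊥bis P4·P6 via (72.575,28.82): [(70.4931, 28.3005) (86, 32.1702) (86, 64) (40.9125, 64)]  |A|=1051.5922
8. ⊥bis P4·P7 via (62.3,43.63): [(60.6003, 40.2396) (70.4931, 28.3005) (86, 32.1702) (86, 64) (72.5121, 64)]  |A|=676.1836
9. ⊥bis P4·P8 via (43.39,23.93): [(60.6003, 40.2396) (70.4931, 28.3005) (86, 32.1702) (86, 64) (72.5121, 64)]  |A|=676.1836
10. canonical 5-gon: [(60.6003, 40.2396) (70.4931, 28.3005) (86, 32.1702) (86, 64) (72.5121, 64)]
11. shoelace: 676.1836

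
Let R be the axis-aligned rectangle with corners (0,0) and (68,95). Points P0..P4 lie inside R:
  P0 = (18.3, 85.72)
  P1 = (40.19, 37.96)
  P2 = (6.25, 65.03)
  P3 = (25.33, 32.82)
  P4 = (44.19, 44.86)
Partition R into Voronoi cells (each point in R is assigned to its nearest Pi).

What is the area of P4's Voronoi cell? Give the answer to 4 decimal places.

Area of P4's cell: 1527.5524

1. box [0,68]×[0,95]: [(0, 0) (68, 0) (68, 95) (0, 95)]
2. ⊥bis P4·P0 via (31.245,65.29): [(0, 45.4923) (0, 0) (68, 0) (68, 88.579)]  |A|=4558.4237
3. ⊥bis P4·P1 via (42.19,41.41): [(16.7931, 56.1329) (68, 26.4477) (68, 88.579)]  |A|=1590.7763
4. ⊥bis P4·P2 via (25.22,54.945): [(30.4529, 64.7881) (23.7175, 52.1187) (68, 26.4477) (68, 88.579)]  |A|=1533.3939
5. ⊥bis P4·P3 via (34.76,38.84): [(30.4529, 64.7881) (24.8832, 54.3115) (27.7903, 49.7577) (68, 26.4477) (68, 88.579)]  |A|=1527.5524
6. canonical 5-gon: [(30.4529, 64.7881) (24.8832, 54.3115) (27.7903, 49.7577) (68, 26.4477) (68, 88.579)]
7. shoelace: 1527.5524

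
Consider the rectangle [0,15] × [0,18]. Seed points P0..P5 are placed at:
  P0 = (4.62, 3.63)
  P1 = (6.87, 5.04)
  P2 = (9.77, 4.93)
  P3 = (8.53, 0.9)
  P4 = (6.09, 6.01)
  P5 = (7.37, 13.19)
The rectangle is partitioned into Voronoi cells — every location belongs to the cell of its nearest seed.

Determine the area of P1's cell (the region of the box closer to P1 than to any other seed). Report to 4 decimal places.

Area of P1's cell: 7.3504

1. box [0,15]×[0,18]: [(0, 0) (15, 0) (15, 18) (0, 18)]
2. ⊥bis P1·P0 via (5.745,4.335): [(0, 13.5026) (8.4616, 0) (15, 0) (15, 18) (0, 18)]  |A|=212.8734
3. ⊥bis P1·P2 via (8.32,4.985): [(0, 13.5026) (8.1498, 0.4976) (8.8137, 18) (0, 18)]  |A|=95.4569
4. ⊥bis P1·P3 via (7.7,2.97): [(0, 13.5026) (6.8212, 2.6176) (8.252, 3.1913) (8.8137, 18) (0, 18)]  |A|=93.5592
5. ⊥bis P1·P4 via (6.48,5.525): [(5.4954, 4.7333) (6.8212, 2.6176) (8.252, 3.1913) (8.399, 7.0681)]  |A|=7.3504
6. ⊥bis P1·P5 via (7.12,9.115): [(5.4954, 4.7333) (6.8212, 2.6176) (8.252, 3.1913) (8.399, 7.0681)]  |A|=7.3504
7. canonical 4-gon: [(5.4954, 4.7333) (6.8212, 2.6176) (8.252, 3.1913) (8.399, 7.0681)]
8. shoelace: 7.3504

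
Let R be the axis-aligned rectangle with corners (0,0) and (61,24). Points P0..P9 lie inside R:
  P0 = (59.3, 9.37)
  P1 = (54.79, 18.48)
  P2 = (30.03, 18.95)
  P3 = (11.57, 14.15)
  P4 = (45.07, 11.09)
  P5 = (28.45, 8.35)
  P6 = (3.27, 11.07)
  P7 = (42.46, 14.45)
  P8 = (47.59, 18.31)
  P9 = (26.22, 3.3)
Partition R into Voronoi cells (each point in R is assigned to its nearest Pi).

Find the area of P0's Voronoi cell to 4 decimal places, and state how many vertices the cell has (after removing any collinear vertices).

Area of P0's cell: 126.9921 (4 vertices)

1. box [0,61]×[0,24]: [(0, 0) (61, 0) (61, 24) (0, 24)]
2. ⊥bis P0·P1 via (57.045,13.925): [(28.9171, 0) (61, 0) (61, 15.883)]  |A|=254.7856
3. ⊥bis P0·P2 via (44.665,14.16): [(42.1794, 6.5656) (40.0305, 0) (61, 0) (61, 15.883)]  |A|=218.3026
4. ⊥bis P0·P3 via (35.435,11.76): [(42.1794, 6.5656) (40.0305, 0) (61, 0) (61, 15.883)]  |A|=218.3026
5. ⊥bis P0·P4 via (52.185,10.23): [(52.3507, 11.601) (50.9485, 0) (61, 0) (61, 15.883)]  |A|=126.9921
6. ⊥bis P0·P5 via (43.875,8.86): [(52.3507, 11.601) (50.9485, 0) (61, 0) (61, 15.883)]  |A|=126.9921
7. ⊥bis P0·P6 via (31.285,10.22): [(52.3507, 11.601) (50.9485, 0) (61, 0) (61, 15.883)]  |A|=126.9921
8. ⊥bis P0·P7 via (50.88,11.91): [(52.3507, 11.601) (50.9485, 0) (61, 0) (61, 15.883)]  |A|=126.9921
9. ⊥bis P0·P8 via (53.445,13.84): [(52.3507, 11.601) (50.9485, 0) (61, 0) (61, 15.883)]  |A|=126.9921
10. ⊥bis P0·P9 via (42.76,6.335): [(52.3507, 11.601) (50.9485, 0) (61, 0) (61, 15.883)]  |A|=126.9921
11. canonical 4-gon: [(52.3507, 11.601) (50.9485, 0) (61, 0) (61, 15.883)]
12. shoelace: 126.9921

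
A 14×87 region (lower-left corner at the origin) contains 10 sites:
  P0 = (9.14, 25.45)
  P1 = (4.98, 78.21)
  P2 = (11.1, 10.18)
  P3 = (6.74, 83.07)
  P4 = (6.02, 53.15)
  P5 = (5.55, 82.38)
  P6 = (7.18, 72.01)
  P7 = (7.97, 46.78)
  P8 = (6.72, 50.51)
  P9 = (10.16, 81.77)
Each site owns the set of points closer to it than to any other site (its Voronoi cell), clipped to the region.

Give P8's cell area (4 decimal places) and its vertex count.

1. box [0,14]×[0,87]: [(0, 0) (14, 0) (14, 87) (0, 87)]
2. ⊥bis P8·P0 via (7.93,37.98): [(0, 37.2142) (14, 38.5662) (14, 87) (0, 87)]  |A|=687.5373
3. ⊥bis P8·P1 via (5.85,64.36): [(0, 63.9925) (0, 37.2142) (14, 38.5662) (14, 64.8719)]  |A|=371.5887
4. ⊥bis P8·P2 via (8.91,30.345): [(0, 63.9925) (0, 37.2142) (14, 38.5662) (14, 64.8719)]  |A|=371.5887
5. ⊥bis P8·P3 via (6.73,66.79): [(0, 63.9925) (0, 37.2142) (14, 38.5662) (14, 64.8719)]  |A|=371.5887
6. ⊥bis P8·P4 via (6.37,51.83): [(0, 50.141) (0, 37.2142) (14, 38.5662) (14, 53.8531)]  |A|=197.496
7. ⊥bis P8·P5 via (6.135,66.445): [(0, 50.141) (0, 37.2142) (14, 38.5662) (14, 53.8531)]  |A|=197.496
8. ⊥bis P8·P6 via (6.95,61.26): [(0, 50.141) (0, 37.2142) (14, 38.5662) (14, 53.8531)]  |A|=197.496
9. ⊥bis P8·P7 via (7.345,48.645): [(0, 50.141) (0, 46.1835) (14, 50.8752) (14, 53.8531)]  |A|=48.5473
10. ⊥bis P8·P9 via (8.44,66.14): [(0, 50.141) (0, 46.1835) (14, 50.8752) (14, 53.8531)]  |A|=48.5473
11. canonical 4-gon: [(0, 50.141) (0, 46.1835) (14, 50.8752) (14, 53.8531)]
12. shoelace: 48.5473

Area of P8's cell: 48.5473 (4 vertices)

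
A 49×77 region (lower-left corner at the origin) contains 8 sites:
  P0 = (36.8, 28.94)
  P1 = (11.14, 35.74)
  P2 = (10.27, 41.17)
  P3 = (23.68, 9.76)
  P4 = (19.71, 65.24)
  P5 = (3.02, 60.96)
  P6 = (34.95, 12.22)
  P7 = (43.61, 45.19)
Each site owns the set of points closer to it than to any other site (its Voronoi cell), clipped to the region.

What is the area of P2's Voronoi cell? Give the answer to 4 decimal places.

Area of P2's cell: 327.2074

1. box [0,49]×[0,77]: [(0, 0) (49, 0) (49, 77) (0, 77)]
2. ⊥bis P2·P0 via (23.535,35.055): [(0, 0) (7.3751, 0) (42.8711, 77) (0, 77)]  |A|=1934.4789
3. ⊥bis P2·P1 via (10.705,38.455): [(0, 36.7398) (26.2506, 40.9457) (42.8711, 77) (0, 77)]  |A|=1301.2694
4. ⊥bis P2·P3 via (16.975,25.465): [(0, 36.7398) (26.2506, 40.9457) (42.8711, 77) (0, 77)]  |A|=1301.2694
5. ⊥bis P2·P4 via (14.99,53.205): [(0, 59.0839) (0, 36.7398) (26.2506, 40.9457) (29.3125, 47.5879)]  |A|=408.2213
6. ⊥bis P2·P5 via (6.645,51.065): [(13.7809, 53.6792) (0, 48.6306) (0, 36.7398) (26.2506, 40.9457) (29.3125, 47.5879)]  |A|=336.1936
7. ⊥bis P2·P6 via (22.61,26.695): [(13.7809, 53.6792) (0, 48.6306) (0, 36.7398) (26.2506, 40.9457) (29.3125, 47.5879)]  |A|=336.1936
8. ⊥bis P2·P7 via (26.94,43.18): [(26.2644, 48.7833) (13.7809, 53.6792) (0, 48.6306) (0, 36.7398) (26.2506, 40.9457) (27.0106, 42.5945)]  |A|=327.2074
9. canonical 6-gon: [(26.2644, 48.7833) (13.7809, 53.6792) (0, 48.6306) (0, 36.7398) (26.2506, 40.9457) (27.0106, 42.5945)]
10. shoelace: 327.2074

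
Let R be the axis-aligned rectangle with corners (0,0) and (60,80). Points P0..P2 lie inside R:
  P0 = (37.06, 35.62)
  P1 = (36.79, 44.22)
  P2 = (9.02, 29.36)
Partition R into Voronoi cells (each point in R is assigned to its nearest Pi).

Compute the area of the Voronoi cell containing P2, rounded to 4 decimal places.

1. box [0,60]×[0,80]: [(0, 0) (60, 0) (60, 80) (0, 80)]
2. ⊥bis P2·P0 via (23.04,32.49): [(0, 0) (30.2935, 0) (12.4333, 80) (0, 80)]  |A|=1709.0699
3. ⊥bis P2·P1 via (22.905,36.79): [(0, 79.5943) (0, 0) (30.2935, 0) (21.4894, 39.4354)]  |A|=1452.5353
4. canonical 4-gon: [(0, 79.5943) (0, 0) (30.2935, 0) (21.4894, 39.4354)]
5. shoelace: 1452.5353

Area of P2's cell: 1452.5353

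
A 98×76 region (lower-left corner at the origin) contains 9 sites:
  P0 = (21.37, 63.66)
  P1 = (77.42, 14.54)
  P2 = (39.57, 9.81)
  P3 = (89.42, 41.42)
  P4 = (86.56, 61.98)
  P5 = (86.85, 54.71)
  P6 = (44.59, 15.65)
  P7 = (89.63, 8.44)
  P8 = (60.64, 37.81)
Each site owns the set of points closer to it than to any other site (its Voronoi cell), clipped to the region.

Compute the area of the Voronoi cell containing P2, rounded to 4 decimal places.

1. box [0,98]×[0,76]: [(0, 0) (98, 0) (98, 76) (0, 76)]
2. ⊥bis P2·P0 via (30.47,36.735): [(0, 26.4369) (0, 0) (98, 0) (98, 59.5585)]  |A|=4213.7739
3. ⊥bis P2·P1 via (58.495,12.175): [(54.4145, 44.8277) (0, 26.4369) (0, 0) (60.0165, 0)]  |A|=2064.4737
4. ⊥bis P2·P3 via (64.495,25.615): [(54.9305, 40.6985) (52.6832, 44.2425) (0, 26.4369) (0, 0) (60.0165, 0)]  |A|=2060.7484
5. ⊥bis P2·P4 via (63.065,35.895): [(54.9305, 40.6985) (52.6832, 44.2425) (0, 26.4369) (0, 0) (60.0165, 0)]  |A|=2060.7484
6. ⊥bis P2·P5 via (63.21,32.26): [(54.9305, 40.6985) (54.3965, 41.5407) (52.0378, 44.0244) (0, 26.4369) (0, 0) (60.0165, 0)]  |A|=2059.6896
7. ⊥bis P2·P6 via (42.08,12.73): [(18.7586, 32.7768) (0, 26.4369) (0, 0) (56.8894, 0)]  |A|=1180.2863
8. ⊥bis P2·P7 via (64.6,9.125): [(18.7586, 32.7768) (0, 26.4369) (0, 0) (56.8894, 0)]  |A|=1180.2863
9. ⊥bis P2·P8 via (50.105,23.81): [(18.7586, 32.7768) (0, 26.4369) (0, 0) (56.8894, 0)]  |A|=1180.2863
10. canonical 4-gon: [(18.7586, 32.7768) (0, 26.4369) (0, 0) (56.8894, 0)]
11. shoelace: 1180.2863

Area of P2's cell: 1180.2863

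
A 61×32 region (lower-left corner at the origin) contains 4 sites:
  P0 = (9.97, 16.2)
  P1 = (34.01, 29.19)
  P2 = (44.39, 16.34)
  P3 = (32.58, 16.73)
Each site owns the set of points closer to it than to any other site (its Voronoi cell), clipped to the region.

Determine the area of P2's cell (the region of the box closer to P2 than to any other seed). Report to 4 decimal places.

Area of P2's cell: 664.8531

1. box [0,61]×[0,32]: [(0, 0) (61, 0) (61, 32) (0, 32)]
2. ⊥bis P2·P0 via (27.18,16.27): [(27.2462, 0) (61, 0) (61, 32) (27.116, 32)]  |A|=1082.2049
3. ⊥bis P2·P1 via (39.2,22.765): [(27.193, 13.066) (27.2462, 0) (61, 0) (61, 32) (50.6325, 32)]  |A|=859.5738
4. ⊥bis P2·P3 via (38.485,16.535): [(38.6768, 22.3423) (37.939, 0) (61, 0) (61, 32) (50.6325, 32)]  |A|=664.8531
5. canonical 5-gon: [(38.6768, 22.3423) (37.939, 0) (61, 0) (61, 32) (50.6325, 32)]
6. shoelace: 664.8531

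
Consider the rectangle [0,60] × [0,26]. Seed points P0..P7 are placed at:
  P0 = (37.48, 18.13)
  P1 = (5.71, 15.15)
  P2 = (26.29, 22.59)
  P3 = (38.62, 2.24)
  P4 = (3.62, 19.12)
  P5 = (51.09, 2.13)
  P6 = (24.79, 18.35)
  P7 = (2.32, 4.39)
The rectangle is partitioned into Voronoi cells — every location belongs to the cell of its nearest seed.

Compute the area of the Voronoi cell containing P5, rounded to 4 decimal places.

Area of P5's cell: 258.0216

1. box [0,60]×[0,26]: [(0, 0) (60, 0) (60, 26) (0, 26)]
2. ⊥bis P5·P0 via (44.285,10.13): [(32.3761, 0) (60, 0) (60, 23.4976)]  |A|=324.5472
3. ⊥bis P5·P1 via (28.4,8.64): [(32.3761, 0) (60, 0) (60, 23.4976)]  |A|=324.5472
4. ⊥bis P5·P2 via (38.69,12.36): [(32.3761, 0) (60, 0) (60, 23.4976)]  |A|=324.5472
5. ⊥bis P5·P3 via (44.855,2.185): [(44.9299, 10.6786) (44.8357, 0) (60, 0) (60, 23.4976)]  |A|=258.0216
6. ⊥bis P5·P4 via (27.355,10.625): [(44.9299, 10.6786) (44.8357, 0) (60, 0) (60, 23.4976)]  |A|=258.0216
7. ⊥bis P5·P6 via (37.94,10.24): [(44.9299, 10.6786) (44.8357, 0) (60, 0) (60, 23.4976)]  |A|=258.0216
8. ⊥bis P5·P7 via (26.705,3.26): [(44.9299, 10.6786) (44.8357, 0) (60, 0) (60, 23.4976)]  |A|=258.0216
9. canonical 4-gon: [(44.9299, 10.6786) (44.8357, 0) (60, 0) (60, 23.4976)]
10. shoelace: 258.0216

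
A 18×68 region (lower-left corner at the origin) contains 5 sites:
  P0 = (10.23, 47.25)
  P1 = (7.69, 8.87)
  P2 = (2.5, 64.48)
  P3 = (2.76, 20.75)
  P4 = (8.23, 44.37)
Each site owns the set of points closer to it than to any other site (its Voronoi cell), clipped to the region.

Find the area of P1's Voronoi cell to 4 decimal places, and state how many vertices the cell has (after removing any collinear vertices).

Area of P1's cell: 294.7781 (4 vertices)

1. box [0,18]×[0,68]: [(0, 0) (18, 0) (18, 68) (0, 68)]
2. ⊥bis P1·P0 via (8.96,28.06): [(0, 28.653) (0, 0) (18, 0) (18, 27.4617)]  |A|=505.0324
3. ⊥bis P1·P2 via (5.095,36.675): [(0, 28.653) (0, 0) (18, 0) (18, 27.4617)]  |A|=505.0324
4. ⊥bis P1·P3 via (5.225,14.81): [(0, 12.6417) (0, 0) (18, 0) (18, 20.1114)]  |A|=294.7781
5. ⊥bis P1·P4 via (7.96,26.62): [(0, 12.6417) (0, 0) (18, 0) (18, 20.1114)]  |A|=294.7781
6. canonical 4-gon: [(0, 12.6417) (0, 0) (18, 0) (18, 20.1114)]
7. shoelace: 294.7781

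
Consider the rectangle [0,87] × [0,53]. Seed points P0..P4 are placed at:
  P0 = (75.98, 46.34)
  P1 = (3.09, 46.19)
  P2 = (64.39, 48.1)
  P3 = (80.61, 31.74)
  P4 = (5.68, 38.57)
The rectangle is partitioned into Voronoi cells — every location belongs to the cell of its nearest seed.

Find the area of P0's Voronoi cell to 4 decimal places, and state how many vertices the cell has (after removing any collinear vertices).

Area of P0's cell: 239.8359 (4 vertices)

1. box [0,87]×[0,53]: [(0, 0) (87, 0) (87, 53) (0, 53)]
2. ⊥bis P0·P1 via (39.535,46.265): [(39.6302, 0) (87, 0) (87, 53) (39.5211, 53)]  |A|=2513.4893
3. ⊥bis P0·P2 via (70.185,47.22): [(63.0144, 0) (87, 0) (87, 53) (71.0627, 53)]  |A|=1057.9561
4. ⊥bis P0·P3 via (78.295,39.04): [(68.4697, 35.9242) (87, 41.8006) (87, 53) (71.0627, 53)]  |A|=239.8359
5. ⊥bis P0·P4 via (40.83,42.455): [(68.4697, 35.9242) (87, 41.8006) (87, 53) (71.0627, 53)]  |A|=239.8359
6. canonical 4-gon: [(68.4697, 35.9242) (87, 41.8006) (87, 53) (71.0627, 53)]
7. shoelace: 239.8359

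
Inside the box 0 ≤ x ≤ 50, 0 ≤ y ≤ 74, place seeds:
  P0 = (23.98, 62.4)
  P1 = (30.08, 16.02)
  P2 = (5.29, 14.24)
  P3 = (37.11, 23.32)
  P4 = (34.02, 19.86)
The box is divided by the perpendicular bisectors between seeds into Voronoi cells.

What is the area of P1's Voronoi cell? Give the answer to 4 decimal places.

Area of P1's cell: 524.1266

1. box [0,50]×[0,74]: [(0, 0) (50, 0) (50, 74) (0, 74)]
2. ⊥bis P1·P0 via (27.03,39.21): [(0, 35.655) (0, 0) (50, 0) (50, 42.2311)]  |A|=1947.1505
3. ⊥bis P1·P2 via (17.685,15.13): [(16.0596, 37.7671) (18.7714, 0) (50, 0) (50, 42.2311)]  |A|=1306.3779
4. ⊥bis P1·P3 via (33.595,19.67): [(16.1529, 36.4669) (18.7714, 0) (50, 0) (50, 3.8718)]  |A|=634.93
5. ⊥bis P1·P4 via (32.05,17.94): [(16.3247, 34.0748) (18.7714, 0) (49.5347, 0)]  |A|=524.1266
6. canonical 3-gon: [(16.3247, 34.0748) (18.7714, 0) (49.5347, 0)]
7. shoelace: 524.1266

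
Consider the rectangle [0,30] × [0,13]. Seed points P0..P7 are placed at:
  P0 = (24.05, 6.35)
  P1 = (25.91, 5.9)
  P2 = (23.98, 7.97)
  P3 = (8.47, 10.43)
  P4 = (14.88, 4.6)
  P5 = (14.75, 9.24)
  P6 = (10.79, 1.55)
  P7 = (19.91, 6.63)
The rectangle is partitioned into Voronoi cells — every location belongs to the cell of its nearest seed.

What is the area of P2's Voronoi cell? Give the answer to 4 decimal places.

1. box [0,30]×[0,13]: [(0, 0) (30, 0) (30, 13) (0, 13)]
2. ⊥bis P2·P0 via (24.015,7.16): [(0, 6.1223) (30, 7.4186) (30, 13) (0, 13)]  |A|=186.8861
3. ⊥bis P2·P1 via (24.945,6.935): [(0, 6.1223) (25.2432, 7.2131) (30, 11.6481) (30, 13) (0, 13)]  |A|=176.8267
4. ⊥bis P2·P3 via (16.225,9.2): [(15.8455, 6.807) (25.2432, 7.2131) (30, 11.6481) (30, 13) (16.8277, 13)]  |A|=70.2297
5. ⊥bis P2·P4 via (19.43,6.285): [(19.1833, 6.9512) (25.2432, 7.2131) (30, 11.6481) (30, 13) (16.9432, 13)]  |A|=59.6155
6. ⊥bis P2·P5 via (19.365,8.605): [(19.1499, 7.0415) (19.1833, 6.9512) (25.2432, 7.2131) (30, 11.6481) (30, 13) (19.9697, 13)]  |A|=50.5988
7. ⊥bis P2·P6 via (17.385,4.76): [(19.1499, 7.0415) (19.1833, 6.9512) (25.2432, 7.2131) (30, 11.6481) (30, 13) (19.9697, 13)]  |A|=50.5988
8. ⊥bis P2·P7 via (21.945,7.3): [(22.0195, 7.0738) (25.2432, 7.2131) (30, 11.6481) (30, 13) (20.0683, 13)]  |A|=41.6405
9. canonical 5-gon: [(22.0195, 7.0738) (25.2432, 7.2131) (30, 11.6481) (30, 13) (20.0683, 13)]
10. shoelace: 41.6405

Area of P2's cell: 41.6405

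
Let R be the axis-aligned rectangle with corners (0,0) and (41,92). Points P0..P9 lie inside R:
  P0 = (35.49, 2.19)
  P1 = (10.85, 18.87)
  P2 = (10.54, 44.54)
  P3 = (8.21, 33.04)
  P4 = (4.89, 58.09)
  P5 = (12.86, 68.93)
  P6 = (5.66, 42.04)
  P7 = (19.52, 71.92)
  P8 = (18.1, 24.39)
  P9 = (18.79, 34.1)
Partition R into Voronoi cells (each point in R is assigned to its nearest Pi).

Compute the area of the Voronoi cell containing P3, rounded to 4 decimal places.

1. box [0,41]×[0,92]: [(0, 0) (41, 0) (41, 92) (0, 92)]
2. ⊥bis P3·P0 via (21.85,17.615): [(0, 0) (1.9298, 0) (41, 34.5489) (41, 92) (0, 92)]  |A|=3097.0832
3. ⊥bis P3·P1 via (9.53,25.955): [(0, 24.1795) (37.0875, 31.0892) (41, 34.5489) (41, 92) (0, 92)]  |A|=2618.7067
4. ⊥bis P3·P2 via (9.375,38.79): [(0, 40.6895) (0, 24.1795) (37.0875, 31.0892) (39.0068, 32.7863)]  |A|=346.8409
5. ⊥bis P3·P4 via (6.55,45.565): [(0, 40.6895) (0, 24.1795) (37.0875, 31.0892) (39.0068, 32.7863)]  |A|=346.8409
6. ⊥bis P3·P5 via (10.535,50.985): [(0, 40.6895) (0, 24.1795) (37.0875, 31.0892) (39.0068, 32.7863)]  |A|=346.8409
7. ⊥bis P3·P6 via (6.935,37.54): [(10.5247, 38.5571) (0, 35.5751) (0, 24.1795) (37.0875, 31.0892) (39.0068, 32.7863)]  |A|=319.9274
8. ⊥bis P3·P7 via (13.865,52.48): [(10.5247, 38.5571) (0, 35.5751) (0, 24.1795) (37.0875, 31.0892) (39.0068, 32.7863)]  |A|=319.9274
9. ⊥bis P3·P8 via (13.155,28.715): [(20.0713, 36.6228) (10.5247, 38.5571) (0, 35.5751) (0, 24.1795) (10.9768, 26.2246)]  |A|=186.5457
10. ⊥bis P3·P9 via (13.5,33.57): [(13.901, 29.5679) (13.0516, 38.0451) (10.5247, 38.5571) (0, 35.5751) (0, 24.1795) (10.9768, 26.2246)]  |A|=157.396
11. canonical 6-gon: [(13.901, 29.5679) (13.0516, 38.0451) (10.5247, 38.5571) (0, 35.5751) (0, 24.1795) (10.9768, 26.2246)]
12. shoelace: 157.396

Area of P3's cell: 157.3960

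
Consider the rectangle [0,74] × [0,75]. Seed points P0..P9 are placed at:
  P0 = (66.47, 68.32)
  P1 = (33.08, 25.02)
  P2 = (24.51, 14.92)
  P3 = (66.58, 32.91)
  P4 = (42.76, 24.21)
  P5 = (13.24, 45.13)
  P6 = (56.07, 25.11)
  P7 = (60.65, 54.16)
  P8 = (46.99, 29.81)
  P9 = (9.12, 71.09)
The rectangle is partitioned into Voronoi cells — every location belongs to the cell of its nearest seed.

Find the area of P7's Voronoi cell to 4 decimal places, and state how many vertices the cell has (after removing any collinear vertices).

Area of P7's cell: 743.4503 (6 vertices)

1. box [0,74]×[0,75]: [(0, 0) (74, 0) (74, 75) (0, 75)]
2. ⊥bis P7·P0 via (63.56,61.24): [(0, 0) (74, 0) (74, 56.949) (30.0821, 75) (0, 75)]  |A|=5153.6183
3. ⊥bis P7·P1 via (46.865,39.59): [(74, 13.917) (74, 56.949) (30.0821, 75) (9.4385, 75)]  |A|=1575.4228
4. ⊥bis P7·P2 via (42.58,34.54): [(74, 13.917) (74, 56.949) (30.0821, 75) (9.4385, 75)]  |A|=1575.4228
5. ⊥bis P7·P3 via (63.615,43.535): [(47.4602, 39.0269) (74, 46.433) (74, 56.949) (30.0821, 75) (9.4385, 75)]  |A|=1143.9382
6. ⊥bis P7·P4 via (51.705,39.185): [(39.7374, 46.3336) (50.5338, 39.8846) (74, 46.433) (74, 56.949) (30.0821, 75) (9.4385, 75)]  |A|=1129.3971
7. ⊥bis P7·P5 via (36.945,49.645): [(37.1005, 48.8284) (39.7374, 46.3336) (50.5338, 39.8846) (74, 46.433) (74, 56.949) (32.2885, 74.0931)]  |A|=833.5698
8. ⊥bis P7·P6 via (58.36,39.635): [(37.1005, 48.8284) (39.7374, 46.3336) (48.2951, 41.2218) (52.7876, 40.5135) (74, 46.433) (74, 56.949) (32.2885, 74.0931)]  |A|=831.3588
9. ⊥bis P7·P8 via (53.82,41.985): [(36.5597, 51.6678) (55.2287, 41.1947) (74, 46.433) (74, 56.949) (32.2885, 74.0931)]  |A|=775.1378
10. ⊥bis P7·P9 via (34.885,62.625): [(34.624, 61.8307) (36.5597, 51.6678) (55.2287, 41.1947) (74, 46.433) (74, 56.949) (37.8956, 71.7885)]  |A|=743.4503
11. canonical 6-gon: [(34.624, 61.8307) (36.5597, 51.6678) (55.2287, 41.1947) (74, 46.433) (74, 56.949) (37.8956, 71.7885)]
12. shoelace: 743.4503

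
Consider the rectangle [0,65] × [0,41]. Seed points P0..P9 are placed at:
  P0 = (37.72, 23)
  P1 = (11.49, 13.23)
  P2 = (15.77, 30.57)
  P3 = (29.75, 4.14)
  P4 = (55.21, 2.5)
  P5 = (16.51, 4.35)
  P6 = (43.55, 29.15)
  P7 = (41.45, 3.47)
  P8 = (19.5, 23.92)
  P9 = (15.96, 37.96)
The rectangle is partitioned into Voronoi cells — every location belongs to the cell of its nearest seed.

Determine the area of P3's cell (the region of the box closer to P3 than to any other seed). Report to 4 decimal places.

1. box [0,65]×[0,41]: [(0, 0) (65, 0) (65, 41) (0, 41)]
2. ⊥bis P3·P0 via (33.735,13.57): [(0, 27.826) (0, 0) (65, 0) (65, 0.3578)]  |A|=915.9732
3. ⊥bis P3·P1 via (20.62,8.685): [(24.9086, 17.2999) (16.2965, 0) (65, 0) (65, 0.3578)]  |A|=428.4557
4. ⊥bis P3·P2 via (22.76,17.355): [(24.9086, 17.2999) (16.2965, 0) (65, 0) (65, 0.3578)]  |A|=428.4557
5. ⊥bis P3·P4 via (42.48,3.32): [(42.891, 9.7008) (24.9086, 17.2999) (16.2965, 0) (42.2661, 0)]  |A|=314.2323
6. ⊥bis P3·P5 via (23.13,4.245): [(42.891, 9.7008) (24.9086, 17.2999) (23.2853, 14.0391) (23.0627, 0) (42.2661, 0)]  |A|=266.7369
7. ⊥bis P3·P6 via (36.65,16.645): [(42.891, 9.7008) (24.9086, 17.2999) (23.2853, 14.0391) (23.0627, 0) (42.2661, 0)]  |A|=266.7369
8. ⊥bis P3·P7 via (35.6,3.805): [(36.1019, 12.5698) (24.9086, 17.2999) (23.2853, 14.0391) (23.0627, 0) (35.3821, 0)]  |A|=189.6453
9. ⊥bis P3·P8 via (24.625,14.03): [(36.1019, 12.5698) (28.2281, 15.8971) (23.2741, 13.33) (23.0627, 0) (35.3821, 0)]  |A|=181.3524
10. ⊥bis P3·P9 via (22.855,21.05): [(36.1019, 12.5698) (28.2281, 15.8971) (23.2741, 13.33) (23.0627, 0) (35.3821, 0)]  |A|=181.3524
11. canonical 5-gon: [(36.1019, 12.5698) (28.2281, 15.8971) (23.2741, 13.33) (23.0627, 0) (35.3821, 0)]
12. shoelace: 181.3524

Area of P3's cell: 181.3524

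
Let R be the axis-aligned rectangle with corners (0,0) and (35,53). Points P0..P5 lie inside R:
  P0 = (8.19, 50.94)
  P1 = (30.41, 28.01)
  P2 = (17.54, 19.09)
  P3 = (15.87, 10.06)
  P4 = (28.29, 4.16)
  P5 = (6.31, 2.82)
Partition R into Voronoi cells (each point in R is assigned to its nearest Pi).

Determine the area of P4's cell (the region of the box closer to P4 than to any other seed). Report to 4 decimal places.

Area of P4's cell: 195.0910

1. box [0,35]×[0,53]: [(0, 0) (35, 0) (35, 53) (0, 53)]
2. ⊥bis P4·P0 via (18.24,27.55): [(0, 19.7128) (0, 0) (35, 0) (35, 34.7513)]  |A|=953.1215
3. ⊥bis P4·P1 via (29.35,16.085): [(0, 18.6939) (0, 0) (35, 0) (35, 15.5828)]  |A|=599.8417
4. ⊥bis P4·P2 via (22.915,11.625): [(29.1357, 16.1041) (6.7698, 0) (35, 0) (35, 15.5828)]  |A|=273.0018
5. ⊥bis P4·P3 via (22.08,7.11): [(29.1357, 16.1041) (24.9057, 13.0584) (18.7025, 0) (35, 0) (35, 15.5828)]  |A|=195.091
6. ⊥bis P4·P5 via (17.3,3.49): [(29.1357, 16.1041) (24.9057, 13.0584) (18.7025, 0) (35, 0) (35, 15.5828)]  |A|=195.091
7. canonical 5-gon: [(29.1357, 16.1041) (24.9057, 13.0584) (18.7025, 0) (35, 0) (35, 15.5828)]
8. shoelace: 195.091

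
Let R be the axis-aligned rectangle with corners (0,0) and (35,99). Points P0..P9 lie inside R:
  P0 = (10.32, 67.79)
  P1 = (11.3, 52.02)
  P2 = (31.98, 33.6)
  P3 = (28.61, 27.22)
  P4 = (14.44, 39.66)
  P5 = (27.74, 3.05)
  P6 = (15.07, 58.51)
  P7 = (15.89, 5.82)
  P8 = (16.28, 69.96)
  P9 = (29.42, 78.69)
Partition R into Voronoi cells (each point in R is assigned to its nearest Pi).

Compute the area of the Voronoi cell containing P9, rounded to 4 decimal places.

Area of P9's cell: 605.4747

1. box [0,35]×[0,99]: [(0, 0) (35, 0) (35, 99) (0, 99)]
2. ⊥bis P9·P0 via (19.87,73.24): [(35, 46.7278) (35, 99) (5.1693, 99)]  |A|=779.659
3. ⊥bis P9·P1 via (20.36,65.355): [(26.9091, 60.9055) (35, 55.4084) (35, 99) (5.1693, 99)]  |A|=744.5422
4. ⊥bis P9·P2 via (30.7,56.145): [(26.9091, 60.9055) (33.6678, 56.3135) (35, 56.3891) (35, 99) (5.1693, 99)]  |A|=743.8889
5. ⊥bis P9·P3 via (29.015,52.955): [(26.9091, 60.9055) (33.6678, 56.3135) (35, 56.3891) (35, 99) (5.1693, 99)]  |A|=743.8889
6. ⊥bis P9·P4 via (21.93,59.175): [(26.9091, 60.9055) (33.6678, 56.3135) (35, 56.3891) (35, 99) (5.1693, 99)]  |A|=743.8889
7. ⊥bis P9·P5 via (28.58,40.87): [(26.9091, 60.9055) (33.6678, 56.3135) (35, 56.3891) (35, 99) (5.1693, 99)]  |A|=743.8889
8. ⊥bis P9·P6 via (22.245,68.6): [(22.7044, 68.2733) (35, 59.5299) (35, 99) (5.1693, 99)]  |A|=700.954
9. ⊥bis P9·P7 via (22.655,42.255): [(22.7044, 68.2733) (35, 59.5299) (35, 99) (5.1693, 99)]  |A|=700.954
10. ⊥bis P9·P8 via (22.85,74.325): [(30.6016, 62.6576) (35, 59.5299) (35, 99) (6.4563, 99)]  |A|=605.4747
11. canonical 4-gon: [(30.6016, 62.6576) (35, 59.5299) (35, 99) (6.4563, 99)]
12. shoelace: 605.4747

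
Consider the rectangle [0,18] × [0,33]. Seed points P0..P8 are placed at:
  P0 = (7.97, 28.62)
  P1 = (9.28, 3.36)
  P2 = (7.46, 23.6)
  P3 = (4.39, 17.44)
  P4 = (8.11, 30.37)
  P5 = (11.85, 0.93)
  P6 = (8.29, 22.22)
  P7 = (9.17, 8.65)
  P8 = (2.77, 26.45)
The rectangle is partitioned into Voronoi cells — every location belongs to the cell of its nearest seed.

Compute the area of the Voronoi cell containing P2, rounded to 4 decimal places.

Area of P2's cell: 22.0272

1. box [0,18]×[0,33]: [(0, 0) (18, 0) (18, 33) (0, 33)]
2. ⊥bis P2·P0 via (7.715,26.11): [(0, 26.8938) (0, 0) (18, 0) (18, 25.0651)]  |A|=467.6301
3. ⊥bis P2·P1 via (8.37,13.48): [(0, 26.8938) (0, 12.7274) (18, 14.3459) (18, 25.0651)]  |A|=223.9704
4. ⊥bis P2·P3 via (5.925,20.52): [(0, 26.8938) (0, 23.4729) (18, 14.5021) (18, 25.0651)]  |A|=125.8553
5. ⊥bis P2·P4 via (7.785,26.985): [(0, 26.8938) (0, 23.4729) (18, 14.5021) (18, 25.0651)]  |A|=125.8553
6. ⊥bis P2·P5 via (9.655,12.265): [(0, 26.8938) (0, 23.4729) (18, 14.5021) (18, 25.0651)]  |A|=125.8553
7. ⊥bis P2·P6 via (7.875,22.91): [(12.4035, 25.6337) (0, 26.8938) (0, 23.4729) (4.8183, 21.0716)]  |A|=41.3138
8. ⊥bis P2·P7 via (8.315,16.125): [(12.4035, 25.6337) (0, 26.8938) (0, 23.4729) (4.8183, 21.0716)]  |A|=41.3138
9. ⊥bis P2·P8 via (5.115,25.025): [(12.4035, 25.6337) (5.8872, 26.2957) (3.2021, 21.877) (4.8183, 21.0716)]  |A|=22.0272
10. canonical 4-gon: [(12.4035, 25.6337) (5.8872, 26.2957) (3.2021, 21.877) (4.8183, 21.0716)]
11. shoelace: 22.0272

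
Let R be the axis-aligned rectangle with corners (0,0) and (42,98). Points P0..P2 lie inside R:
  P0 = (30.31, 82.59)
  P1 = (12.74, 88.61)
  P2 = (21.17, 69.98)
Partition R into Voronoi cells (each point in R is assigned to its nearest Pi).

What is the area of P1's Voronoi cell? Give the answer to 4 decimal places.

1. box [0,42]×[0,98]: [(0, 0) (42, 0) (42, 98) (0, 98)]
2. ⊥bis P1·P0 via (21.525,85.6): [(0, 22.777) (25.7736, 98) (0, 98)]  |A|=969.3835
3. ⊥bis P1·P2 via (16.955,79.295): [(0, 71.6229) (19.8069, 80.5855) (25.7736, 98) (0, 98)]  |A|=485.6413
4. canonical 4-gon: [(0, 71.6229) (19.8069, 80.5855) (25.7736, 98) (0, 98)]
5. shoelace: 485.6413

Area of P1's cell: 485.6413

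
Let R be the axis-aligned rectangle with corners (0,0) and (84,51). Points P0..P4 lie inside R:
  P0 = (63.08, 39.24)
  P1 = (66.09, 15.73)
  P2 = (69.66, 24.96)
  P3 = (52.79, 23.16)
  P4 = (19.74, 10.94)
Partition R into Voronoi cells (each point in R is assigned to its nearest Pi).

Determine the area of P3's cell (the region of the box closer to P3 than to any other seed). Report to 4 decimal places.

1. box [0,84]×[0,51]: [(0, 0) (84, 0) (84, 51) (0, 51)]
2. ⊥bis P3·P0 via (57.935,31.2): [(0, 0) (84, 0) (84, 14.5203) (26.9939, 51) (0, 51)]  |A|=3244.2184
3. ⊥bis P3·P1 via (59.44,19.445): [(0, 0) (48.5771, 0) (63.8812, 27.3949) (26.9939, 51) (0, 51)]  |A|=2612.9493
4. ⊥bis P3·P2 via (61.225,24.06): [(0, 0) (48.5771, 0) (61.3522, 22.8679) (60.6484, 29.4636) (26.9939, 51) (0, 51)]  |A|=2603.0162
5. ⊥bis P3·P4 via (36.265,17.05): [(42.5691, 0) (48.5771, 0) (61.3522, 22.8679) (60.6484, 29.4636) (26.9939, 51) (23.7122, 51)]  |A|=912.8419
6. canonical 6-gon: [(42.5691, 0) (48.5771, 0) (61.3522, 22.8679) (60.6484, 29.4636) (26.9939, 51) (23.7122, 51)]
7. shoelace: 912.8419

Area of P3's cell: 912.8419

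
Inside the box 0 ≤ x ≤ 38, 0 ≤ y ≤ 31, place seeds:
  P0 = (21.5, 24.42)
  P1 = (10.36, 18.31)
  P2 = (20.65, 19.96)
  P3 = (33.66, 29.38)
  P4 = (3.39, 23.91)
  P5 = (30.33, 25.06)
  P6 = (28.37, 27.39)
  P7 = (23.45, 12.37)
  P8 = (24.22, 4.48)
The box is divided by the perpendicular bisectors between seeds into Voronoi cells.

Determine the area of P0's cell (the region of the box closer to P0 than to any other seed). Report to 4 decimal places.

1. box [0,38]×[0,31]: [(0, 0) (38, 0) (38, 31) (0, 31)]
2. ⊥bis P0·P1 via (15.93,21.365): [(27.6481, 0) (38, 0) (38, 31) (10.6455, 31)]  |A|=584.4492
3. ⊥bis P0·P2 via (21.075,22.19): [(14.8241, 23.3813) (38, 18.9644) (38, 31) (10.6455, 31)]  |A|=243.6709
4. ⊥bis P0·P3 via (27.58,26.9): [(14.8241, 23.3813) (30.2114, 20.4488) (25.9076, 31) (10.6455, 31)]  |A|=133.006
5. ⊥bis P0·P4 via (12.445,24.165): [(12.3395, 27.9113) (14.8241, 23.3813) (30.2114, 20.4488) (25.9076, 31) (12.2525, 31)]  |A|=130.5242
6. ⊥bis P0·P5 via (25.915,24.74): [(12.3395, 27.9113) (14.8241, 23.3813) (26.1702, 21.2189) (25.4613, 31) (12.2525, 31)]  |A|=108.6787
7. ⊥bis P0·P6 via (24.935,25.905): [(12.3395, 27.9113) (14.8241, 23.3813) (26.1702, 21.2189) (26.011, 23.4162) (22.7324, 31) (12.2525, 31)]  |A|=98.3309
8. ⊥bis P0·P7 via (22.475,18.395): [(12.3395, 27.9113) (14.8241, 23.3813) (26.1702, 21.2189) (26.011, 23.4162) (22.7324, 31) (12.2525, 31)]  |A|=98.3309
9. ⊥bis P0·P8 via (22.86,14.45): [(12.3395, 27.9113) (14.8241, 23.3813) (26.1702, 21.2189) (26.011, 23.4162) (22.7324, 31) (12.2525, 31)]  |A|=98.3309
10. canonical 6-gon: [(12.3395, 27.9113) (14.8241, 23.3813) (26.1702, 21.2189) (26.011, 23.4162) (22.7324, 31) (12.2525, 31)]
11. shoelace: 98.3309

Area of P0's cell: 98.3309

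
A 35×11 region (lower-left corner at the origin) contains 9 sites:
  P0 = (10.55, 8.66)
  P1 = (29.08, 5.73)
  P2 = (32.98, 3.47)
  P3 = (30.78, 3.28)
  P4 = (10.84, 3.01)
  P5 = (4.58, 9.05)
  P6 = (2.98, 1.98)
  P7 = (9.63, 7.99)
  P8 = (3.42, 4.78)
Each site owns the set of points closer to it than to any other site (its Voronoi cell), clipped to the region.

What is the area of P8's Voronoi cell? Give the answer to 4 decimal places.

1. box [0,35]×[0,11]: [(0, 0) (35, 0) (35, 11) (0, 11)]
2. ⊥bis P8·P0 via (6.985,6.72): [(0, 0) (10.6419, 0) (4.6559, 11) (0, 11)]  |A|=84.1379
3. ⊥bis P8·P1 via (16.25,5.255): [(0, 0) (10.6419, 0) (4.6559, 11) (0, 11)]  |A|=84.1379
4. ⊥bis P8·P2 via (18.2,4.125): [(0, 0) (10.6419, 0) (4.6559, 11) (0, 11)]  |A|=84.1379
5. ⊥bis P8·P3 via (17.1,4.03): [(0, 0) (10.6419, 0) (4.6559, 11) (0, 11)]  |A|=84.1379
6. ⊥bis P8·P4 via (7.13,3.895): [(0, 0) (6.2009, 0) (7.5543, 5.6738) (4.6559, 11) (0, 11)]  |A|=71.5392
7. ⊥bis P8·P5 via (4,6.915): [(0, 8.0017) (0, 0) (6.2009, 0) (7.5543, 5.6738) (7.3783, 5.9972)]  |A|=48.8316
8. ⊥bis P8·P6 via (3.2,3.38): [(0, 8.0017) (0, 3.8829) (6.8696, 2.8033) (7.5543, 5.6738) (7.3783, 5.9972)]  |A|=26.8032
9. ⊥bis P8·P7 via (6.525,6.385): [(6.6188, 6.2036) (0, 8.0017) (0, 3.8829) (6.8696, 2.8033) (7.3454, 4.7979)]  |A|=26.2334
10. canonical 5-gon: [(6.6188, 6.2036) (0, 8.0017) (0, 3.8829) (6.8696, 2.8033) (7.3454, 4.7979)]
11. shoelace: 26.2334

Area of P8's cell: 26.2334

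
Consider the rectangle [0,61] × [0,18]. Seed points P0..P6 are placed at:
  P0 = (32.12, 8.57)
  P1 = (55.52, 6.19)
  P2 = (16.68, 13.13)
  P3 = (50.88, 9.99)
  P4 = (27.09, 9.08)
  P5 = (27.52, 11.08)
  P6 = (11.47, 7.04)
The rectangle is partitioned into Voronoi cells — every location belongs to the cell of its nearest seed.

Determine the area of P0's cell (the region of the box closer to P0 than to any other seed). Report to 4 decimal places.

1. box [0,61]×[0,18]: [(0, 0) (61, 0) (61, 18) (0, 18)]
2. ⊥bis P0·P1 via (43.82,7.38): [(0, 0) (43.0694, 0) (44.9002, 18) (0, 18)]  |A|=791.7258
3. ⊥bis P0·P2 via (24.4,10.85): [(21.1956, 0) (43.0694, 0) (44.9002, 18) (26.5117, 18)]  |A|=362.3606
4. ⊥bis P0·P3 via (41.5,9.28): [(21.1956, 0) (42.2024, 0) (40.84, 18) (26.5117, 18)]  |A|=318.0162
5. ⊥bis P0·P4 via (29.605,8.825): [(28.7102, 0) (42.2024, 0) (40.84, 18) (30.5353, 18)]  |A|=214.1721
6. ⊥bis P0·P5 via (29.82,9.825): [(29.6805, 9.5693) (28.7102, 0) (42.2024, 0) (40.84, 18) (34.2807, 18)]  |A|=198.3837
7. ⊥bis P0·P6 via (21.795,7.805): [(29.6805, 9.5693) (28.7102, 0) (42.2024, 0) (40.84, 18) (34.2807, 18)]  |A|=198.3837
8. canonical 5-gon: [(29.6805, 9.5693) (28.7102, 0) (42.2024, 0) (40.84, 18) (34.2807, 18)]
9. shoelace: 198.3837

Area of P0's cell: 198.3837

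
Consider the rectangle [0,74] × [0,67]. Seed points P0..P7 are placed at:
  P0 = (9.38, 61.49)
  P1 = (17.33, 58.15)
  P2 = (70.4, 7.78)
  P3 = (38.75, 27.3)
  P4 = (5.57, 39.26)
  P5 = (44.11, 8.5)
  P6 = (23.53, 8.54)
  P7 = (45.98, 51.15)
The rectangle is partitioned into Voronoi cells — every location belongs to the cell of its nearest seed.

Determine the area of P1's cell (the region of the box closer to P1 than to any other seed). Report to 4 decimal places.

Area of P1's cell: 449.2009

1. box [0,74]×[0,67]: [(0, 0) (74, 0) (74, 67) (0, 67)]
2. ⊥bis P1·P0 via (13.355,59.82): [(0, 28.0319) (0, 0) (74, 0) (74, 67) (16.3715, 67)]  |A|=4639.0168
3. ⊥bis P1·P2 via (43.865,32.965): [(0, 28.0319) (0, 0) (12.5771, 0) (74, 64.7153) (74, 67) (16.3715, 67)]  |A|=2651.5161
4. ⊥bis P1·P3 via (28.04,42.725): [(0, 28.0319) (0, 23.2561) (63.0019, 67) (16.3715, 67)]  |A|=1058.9923
5. ⊥bis P1·P4 via (11.45,48.705): [(9.2585, 50.0693) (24.7382, 40.4324) (63.0019, 67) (16.3715, 67)]  |A|=784.7421
6. ⊥bis P1·P5 via (30.72,33.325): [(9.2585, 50.0693) (24.7382, 40.4324) (63.0019, 67) (16.3715, 67)]  |A|=784.7421
7. ⊥bis P1·P6 via (20.43,33.345): [(9.2585, 50.0693) (24.7382, 40.4324) (63.0019, 67) (16.3715, 67)]  |A|=784.7421
8. ⊥bis P1·P7 via (31.655,54.65): [(9.2585, 50.0693) (24.7382, 40.4324) (28.8847, 43.3115) (34.6725, 67) (16.3715, 67)]  |A|=449.2009
9. canonical 5-gon: [(9.2585, 50.0693) (24.7382, 40.4324) (28.8847, 43.3115) (34.6725, 67) (16.3715, 67)]
10. shoelace: 449.2009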